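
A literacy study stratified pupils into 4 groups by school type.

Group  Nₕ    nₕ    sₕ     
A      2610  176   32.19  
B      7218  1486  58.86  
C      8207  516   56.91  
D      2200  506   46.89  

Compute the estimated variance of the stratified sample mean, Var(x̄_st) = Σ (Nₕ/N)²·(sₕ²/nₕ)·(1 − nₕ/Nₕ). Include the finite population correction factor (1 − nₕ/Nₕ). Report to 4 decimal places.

N = 20235; Wₕ = Nₕ/N.
group A: (2610/20235)²·32.19²/176·(1 − 176/2610) = 0.0913448
group B: (7218/20235)²·58.86²/1486·(1 − 1486/7218) = 0.2355800
group C: (8207/20235)²·56.91²/516·(1 − 516/8207) = 0.9675832
group D: (2200/20235)²·46.89²/506·(1 − 506/2200) = 0.0395494
Sum = 1.3340573 → 1.3341.

1.3341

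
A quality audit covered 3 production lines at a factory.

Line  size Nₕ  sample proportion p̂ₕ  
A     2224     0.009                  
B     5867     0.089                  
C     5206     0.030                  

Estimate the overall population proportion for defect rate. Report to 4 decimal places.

Wₕ = Nₕ/N with N = 13297: 0.1673, 0.4412, 0.3915.
p̂_st = 0.1673·0.009 + 0.4412·0.089 + 0.3915·0.030 ≈ 0.052520... → 0.0525.

0.0525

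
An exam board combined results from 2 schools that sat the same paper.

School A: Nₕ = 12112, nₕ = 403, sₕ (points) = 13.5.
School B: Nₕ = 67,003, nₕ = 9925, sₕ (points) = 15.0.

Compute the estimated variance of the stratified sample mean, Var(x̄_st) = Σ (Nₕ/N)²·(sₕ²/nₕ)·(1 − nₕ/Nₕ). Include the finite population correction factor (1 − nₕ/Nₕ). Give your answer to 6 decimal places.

0.024098

N = 79115; Wₕ = Nₕ/N.
school A: (12112/79115)²·13.5²/403·(1 − 403/12112) = 0.010246617
school B: (67003/79115)²·15.0²/9925·(1 − 9925/67003) = 0.013851517
Sum = 0.024098134 → 0.024098.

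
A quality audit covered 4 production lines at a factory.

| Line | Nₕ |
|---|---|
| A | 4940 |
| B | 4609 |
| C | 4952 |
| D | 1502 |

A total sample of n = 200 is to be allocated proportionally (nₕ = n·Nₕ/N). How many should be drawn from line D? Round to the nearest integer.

N = 4940 + 4609 + 4952 + 1502 = 16003.
n_D = 200·1502/16003 = 18.771... → 19.

19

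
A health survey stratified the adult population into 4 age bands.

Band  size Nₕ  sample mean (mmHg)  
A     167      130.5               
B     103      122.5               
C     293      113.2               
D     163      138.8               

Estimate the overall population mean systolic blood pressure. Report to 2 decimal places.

124.25

x̄_st = (Σ Nₕx̄ₕ) / (Σ Nₕ) = (167·130.5 + 103·122.5 + 293·113.2 + 163·138.8) / 726
= 90203 / 726 = 124.2466... → 124.25.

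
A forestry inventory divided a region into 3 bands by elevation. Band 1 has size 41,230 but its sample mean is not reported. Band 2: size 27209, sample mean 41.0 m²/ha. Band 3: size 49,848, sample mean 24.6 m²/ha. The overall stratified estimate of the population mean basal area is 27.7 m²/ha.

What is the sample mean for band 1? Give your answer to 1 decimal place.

N = 41230 + 27209 + 49848 = 118287.
Overall total = μ·N = 27.7·118287 = 3276549.9.
Subtract the known strata: 27209·41.0 + 49848·24.6 = 2341829.8.
Remaining total for band 1: 3276549.9 − 2341829.8 = 934720.1.
Divide by its size: 934720.1 / 41230 = 22.671... → 22.7.

22.7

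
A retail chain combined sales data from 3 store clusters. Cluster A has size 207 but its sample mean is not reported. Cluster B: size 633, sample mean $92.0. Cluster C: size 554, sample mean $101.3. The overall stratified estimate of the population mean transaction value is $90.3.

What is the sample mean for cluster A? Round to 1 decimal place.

N = 207 + 633 + 554 = 1394.
Overall total = μ·N = 90.3·1394 = 125878.2.
Subtract the known strata: 633·92.0 + 554·101.3 = 114356.2.
Remaining total for cluster A: 125878.2 − 114356.2 = 11522.
Divide by its size: 11522 / 207 = 55.662... → 55.7.

55.7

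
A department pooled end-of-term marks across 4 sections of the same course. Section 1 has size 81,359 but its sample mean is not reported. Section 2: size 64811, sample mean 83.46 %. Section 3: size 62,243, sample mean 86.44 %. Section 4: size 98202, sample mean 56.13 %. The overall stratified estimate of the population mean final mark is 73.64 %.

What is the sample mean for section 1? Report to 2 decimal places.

77.16

N = 81359 + 64811 + 62243 + 98202 = 306615.
Overall total = μ·N = 73.64·306615 = 22579128.6.
Subtract the known strata: 64811·83.46 + 62243·86.44 + 98202·56.13 = 16301489.24.
Remaining total for section 1: 22579128.6 − 16301489.24 = 6277639.36.
Divide by its size: 6277639.36 / 81359 = 77.1597... → 77.16.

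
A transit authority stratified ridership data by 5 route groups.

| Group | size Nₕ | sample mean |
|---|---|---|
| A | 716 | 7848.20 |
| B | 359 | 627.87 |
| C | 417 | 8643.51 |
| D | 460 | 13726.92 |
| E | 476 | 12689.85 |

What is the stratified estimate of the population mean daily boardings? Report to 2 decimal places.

N = 2428; weights Wₕ = Nₕ/N = (0.2949, 0.1479, 0.1717, 0.1895, 0.1960).
x̄_st = Σ Wₕ·x̄ₕ = 0.2949·7848.20 + 0.1479·627.87 + 0.1717·8643.51 + 0.1895·13726.92 + 0.1960·12689.85 ≈ 8980.1532...
→ 8980.15.

8980.15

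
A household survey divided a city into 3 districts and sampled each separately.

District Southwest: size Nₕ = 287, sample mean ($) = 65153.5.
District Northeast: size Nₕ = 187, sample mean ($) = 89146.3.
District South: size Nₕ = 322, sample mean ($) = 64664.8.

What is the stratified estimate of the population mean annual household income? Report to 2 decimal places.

x̄_st = (Σ Nₕx̄ₕ) / (Σ Nₕ) = (287·65153.5 + 187·89146.3 + 322·64664.8) / 796
= 56191478.2 / 796 = 70592.3093... → 70592.31.

70592.31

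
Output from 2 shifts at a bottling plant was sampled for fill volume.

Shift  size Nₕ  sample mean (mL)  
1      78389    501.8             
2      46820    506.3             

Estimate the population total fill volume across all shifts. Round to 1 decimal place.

63040566.2

1: 78389·501.8 = 39335600.2
2: 46820·506.3 = 23704966
τ̂ = Σ Nₕx̄ₕ = 63040566.2.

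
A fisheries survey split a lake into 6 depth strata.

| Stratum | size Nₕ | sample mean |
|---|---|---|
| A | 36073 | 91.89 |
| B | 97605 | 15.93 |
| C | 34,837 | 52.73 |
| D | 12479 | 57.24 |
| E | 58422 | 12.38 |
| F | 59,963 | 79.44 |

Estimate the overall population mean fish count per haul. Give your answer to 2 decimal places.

43.11

N = 299379; weights Wₕ = Nₕ/N = (0.1205, 0.3260, 0.1164, 0.0417, 0.1951, 0.2003).
x̄_st = Σ Wₕ·x̄ₕ = 0.1205·91.89 + 0.3260·15.93 + 0.1164·52.73 + 0.0417·57.24 + 0.1951·12.38 + 0.2003·79.44 ≈ 43.1145...
→ 43.11.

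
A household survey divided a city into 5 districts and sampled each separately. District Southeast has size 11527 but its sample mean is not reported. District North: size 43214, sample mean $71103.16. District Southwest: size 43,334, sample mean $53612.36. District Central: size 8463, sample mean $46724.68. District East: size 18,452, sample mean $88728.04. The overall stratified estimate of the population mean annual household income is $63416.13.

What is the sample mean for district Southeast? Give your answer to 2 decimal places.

43190.02

N = 11527 + 43214 + 43334 + 8463 + 18452 = 124990.
Overall total = μ·N = 63416.13·124990 = 7926382088.7.
Subtract the known strata: 43214·71103.16 + 43334·53612.36 + 8463·46724.68 + 18452·88728.04 = 7428530725.4.
Remaining total for district Southeast: 7926382088.7 − 7428530725.4 = 497851363.3.
Divide by its size: 497851363.3 / 11527 = 43190.0202... → 43190.02.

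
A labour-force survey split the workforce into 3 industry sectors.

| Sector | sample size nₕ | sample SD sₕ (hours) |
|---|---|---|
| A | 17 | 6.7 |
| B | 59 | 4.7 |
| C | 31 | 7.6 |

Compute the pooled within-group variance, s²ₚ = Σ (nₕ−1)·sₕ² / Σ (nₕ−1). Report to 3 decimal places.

35.887

Degrees of freedom: 16 + 58 + 30 = 104.
Σ(nₕ−1)sₕ² = 16·44.89 + 58·22.09 + 30·57.76 = 3732.26.
s²ₚ = 3732.26 / 104 = 35.88712... → 35.887.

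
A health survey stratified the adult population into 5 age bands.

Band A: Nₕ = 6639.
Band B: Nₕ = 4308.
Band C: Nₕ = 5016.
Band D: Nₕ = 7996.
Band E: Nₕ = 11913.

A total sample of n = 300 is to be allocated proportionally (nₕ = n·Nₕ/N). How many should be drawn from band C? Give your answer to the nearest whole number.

Share of band C = 5016/35872 = 0.13983.
Allocate 300 × 0.13983 = 41.949... → 42.

42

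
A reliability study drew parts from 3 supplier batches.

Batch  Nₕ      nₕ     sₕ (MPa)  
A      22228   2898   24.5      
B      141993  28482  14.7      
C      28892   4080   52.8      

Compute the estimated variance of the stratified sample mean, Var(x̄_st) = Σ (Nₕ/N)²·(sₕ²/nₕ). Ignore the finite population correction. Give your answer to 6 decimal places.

N = 193113. Term for each stratum: Wₕ²sₕ²/nₕ.
Var(x̄_st) = 0.002744173 + 0.004101805 + 0.015294662 = 0.022140640 → 0.022141.

0.022141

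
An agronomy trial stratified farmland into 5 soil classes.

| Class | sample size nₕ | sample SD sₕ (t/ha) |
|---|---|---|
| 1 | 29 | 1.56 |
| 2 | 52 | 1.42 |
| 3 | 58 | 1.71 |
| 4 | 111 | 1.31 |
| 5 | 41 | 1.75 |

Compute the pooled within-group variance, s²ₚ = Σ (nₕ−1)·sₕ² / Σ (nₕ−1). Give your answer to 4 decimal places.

Degrees of freedom: 28 + 51 + 57 + 110 + 40 = 286.
Σ(nₕ−1)sₕ² = 28·2.4336 + 51·2.0164 + 57·2.9241 + 110·1.7161 + 40·3.0625 = 648.9219.
s²ₚ = 648.9219 / 286 = 2.268958... → 2.2690.

2.2690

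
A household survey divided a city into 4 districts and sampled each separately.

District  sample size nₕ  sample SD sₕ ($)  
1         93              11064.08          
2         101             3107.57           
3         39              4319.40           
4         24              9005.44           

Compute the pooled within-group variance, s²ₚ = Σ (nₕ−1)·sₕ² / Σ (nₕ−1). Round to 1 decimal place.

58505936.3

1: (93−1)·11064.08² = 92·122413866.2464 = 11262075694.6688
2: (101−1)·3107.57² = 100·9656991.3049 = 965699130.49
3: (39−1)·4319.40² = 38·18657216.36 = 708974221.68
4: (24−1)·9005.44² = 23·81097949.5936 = 1865252840.6528
Numerator = 14802001887.4916; denominator = Σ(nₕ−1) = 253.
s²ₚ = 14802001887.4916/253 = 58505936.314... → 58505936.3.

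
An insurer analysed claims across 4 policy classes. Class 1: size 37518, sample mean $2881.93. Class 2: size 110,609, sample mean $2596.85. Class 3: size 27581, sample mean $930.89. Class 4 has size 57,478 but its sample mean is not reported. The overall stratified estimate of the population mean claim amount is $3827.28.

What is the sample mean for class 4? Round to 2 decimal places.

8201.99

N = 37518 + 110609 + 27581 + 57478 = 233186.
Overall total = μ·N = 3827.28·233186 = 892468114.08.
Subtract the known strata: 37518·2881.93 + 110609·2596.85 + 27581·930.89 = 421034108.48.
Remaining total for class 4: 892468114.08 − 421034108.48 = 471434005.6.
Divide by its size: 471434005.6 / 57478 = 8201.9904... → 8201.99.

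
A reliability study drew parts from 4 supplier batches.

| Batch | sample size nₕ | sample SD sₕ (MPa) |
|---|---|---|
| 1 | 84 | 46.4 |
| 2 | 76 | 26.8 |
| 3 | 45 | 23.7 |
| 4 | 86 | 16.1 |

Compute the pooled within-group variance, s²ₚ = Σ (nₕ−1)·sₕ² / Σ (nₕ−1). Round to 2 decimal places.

1: (84−1)·46.4² = 83·2152.96 = 178695.68
2: (76−1)·26.8² = 75·718.24 = 53868
3: (45−1)·23.7² = 44·561.69 = 24714.36
4: (86−1)·16.1² = 85·259.21 = 22032.85
Numerator = 279310.89; denominator = Σ(nₕ−1) = 287.
s²ₚ = 279310.89/287 = 973.2087... → 973.21.

973.21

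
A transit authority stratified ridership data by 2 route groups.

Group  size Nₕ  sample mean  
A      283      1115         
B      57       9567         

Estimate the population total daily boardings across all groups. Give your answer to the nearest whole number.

A: 283·1115 = 315545
B: 57·9567 = 545319
τ̂ = Σ Nₕx̄ₕ = 860864.

860864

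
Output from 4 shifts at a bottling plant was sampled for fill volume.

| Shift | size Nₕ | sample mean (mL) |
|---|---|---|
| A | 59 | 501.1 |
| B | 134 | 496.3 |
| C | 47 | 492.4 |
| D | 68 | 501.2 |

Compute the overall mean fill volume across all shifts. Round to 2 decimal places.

497.71

x̄_st = (Σ Nₕx̄ₕ) / (Σ Nₕ) = (59·501.1 + 134·496.3 + 47·492.4 + 68·501.2) / 308
= 153293.5 / 308 = 497.7062... → 497.71.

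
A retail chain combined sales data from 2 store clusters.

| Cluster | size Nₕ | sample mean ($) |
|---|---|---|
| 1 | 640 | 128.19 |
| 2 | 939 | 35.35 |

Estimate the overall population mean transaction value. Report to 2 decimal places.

N = 640 + 939 = 1579.
The stratified mean weights each stratum mean by its population share Nₕ/N.
Σ Nₕx̄ₕ = 640·128.19 + 939·35.35 = 82041.6 + 33193.65 = 115235.25.
Divide by N: 115235.25 / 1579 = 72.9799... → 72.98.

72.98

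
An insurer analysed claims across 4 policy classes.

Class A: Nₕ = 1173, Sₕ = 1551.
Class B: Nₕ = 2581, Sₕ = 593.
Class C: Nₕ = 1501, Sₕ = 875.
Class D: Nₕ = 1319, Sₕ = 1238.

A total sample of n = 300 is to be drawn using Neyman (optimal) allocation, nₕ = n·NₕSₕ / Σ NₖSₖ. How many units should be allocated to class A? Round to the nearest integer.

87

Σ NₕSₕ = 1173·1551 + 2581·593 + 1501·875 + 1319·1238 = 6296153.
Share for A: 1819323/6296153 = 0.28896.
n_A = 300 × 0.28896 = 86.687... → 87.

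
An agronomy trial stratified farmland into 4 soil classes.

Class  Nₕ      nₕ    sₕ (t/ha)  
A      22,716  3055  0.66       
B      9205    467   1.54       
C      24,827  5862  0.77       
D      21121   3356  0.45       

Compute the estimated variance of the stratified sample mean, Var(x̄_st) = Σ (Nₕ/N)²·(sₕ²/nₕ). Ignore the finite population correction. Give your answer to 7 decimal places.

0.0000978

N = 77869; Wₕ = Nₕ/N.
class A: (22716/77869)²·0.66²/3055 = 0.0000121342
class B: (9205/77869)²·1.54²/467 = 0.0000709648
class C: (24827/77869)²·0.77²/5862 = 0.0000102815
class D: (21121/77869)²·0.45²/3356 = 0.0000044392
Sum = 0.0000978196 → 0.0000978.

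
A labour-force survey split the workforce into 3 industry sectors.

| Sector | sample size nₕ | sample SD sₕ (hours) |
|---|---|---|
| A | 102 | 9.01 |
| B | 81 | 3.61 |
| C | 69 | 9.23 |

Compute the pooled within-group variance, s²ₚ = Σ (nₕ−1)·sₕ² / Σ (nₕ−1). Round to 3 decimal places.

60.381

Degrees of freedom: 101 + 80 + 68 = 249.
Σ(nₕ−1)sₕ² = 101·81.1801 + 80·13.0321 + 68·85.1929 = 15034.8753.
s²ₚ = 15034.8753 / 249 = 60.38103... → 60.381.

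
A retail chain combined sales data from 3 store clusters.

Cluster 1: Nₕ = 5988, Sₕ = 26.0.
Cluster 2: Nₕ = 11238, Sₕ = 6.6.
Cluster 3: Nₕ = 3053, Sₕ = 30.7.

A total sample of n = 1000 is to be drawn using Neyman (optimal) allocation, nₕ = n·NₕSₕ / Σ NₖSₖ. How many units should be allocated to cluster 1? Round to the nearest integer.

481

Σ NₕSₕ = 5988·26.0 + 11238·6.6 + 3053·30.7 = 323585.9.
Share for 1: 155688/323585.9 = 0.48113.
n_1 = 1000 × 0.48113 = 481.133... → 481.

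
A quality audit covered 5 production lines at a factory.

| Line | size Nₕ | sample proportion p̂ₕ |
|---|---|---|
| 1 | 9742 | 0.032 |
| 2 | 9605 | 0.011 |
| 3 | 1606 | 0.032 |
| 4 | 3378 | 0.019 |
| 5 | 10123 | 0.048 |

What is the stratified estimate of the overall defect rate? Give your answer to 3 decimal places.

0.030

Wₕ = Nₕ/N with N = 34454: 0.2828, 0.2788, 0.0466, 0.0980, 0.2938.
p̂_st = 0.2828·0.032 + 0.2788·0.011 + 0.0466·0.032 + 0.0980·0.019 + 0.2938·0.048 ≈ 0.02957... → 0.030.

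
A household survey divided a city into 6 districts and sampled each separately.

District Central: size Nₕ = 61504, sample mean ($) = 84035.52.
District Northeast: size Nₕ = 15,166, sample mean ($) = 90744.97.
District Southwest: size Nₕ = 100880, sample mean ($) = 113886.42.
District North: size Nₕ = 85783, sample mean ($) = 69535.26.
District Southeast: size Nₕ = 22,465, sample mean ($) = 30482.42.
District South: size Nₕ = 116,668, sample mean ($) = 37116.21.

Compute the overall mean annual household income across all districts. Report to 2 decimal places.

72089.63

N = 61504 + 15166 + 100880 + 85783 + 22465 + 116668 = 402466.
Weight each subgroup mean by Nₕ/N and sum.
Σ Nₕx̄ₕ = 61504·84035.52 + 15166·90744.97 + 100880·113886.42 + 85783·69535.26 + 22465·30482.42 + 116668·37116.21 = 5168520622.08 + 1376238215.02 + 11488862049.6 + 5964943208.58 + 684787565.3 + 4330273988.28 = 29013625648.86.
Divide by N: 29013625648.86 / 402466 = 72089.6315... → 72089.63.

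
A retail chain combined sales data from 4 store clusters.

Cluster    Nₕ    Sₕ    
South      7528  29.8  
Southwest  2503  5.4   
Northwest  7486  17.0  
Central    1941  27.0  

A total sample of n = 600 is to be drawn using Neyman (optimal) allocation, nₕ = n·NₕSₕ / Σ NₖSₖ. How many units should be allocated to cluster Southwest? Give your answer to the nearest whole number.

Σ NₕSₕ = 7528·29.8 + 2503·5.4 + 7486·17.0 + 1941·27.0 = 417519.6.
Share for Southwest: 13516.2/417519.6 = 0.03237.
n_Southwest = 600 × 0.03237 = 19.424... → 19.

19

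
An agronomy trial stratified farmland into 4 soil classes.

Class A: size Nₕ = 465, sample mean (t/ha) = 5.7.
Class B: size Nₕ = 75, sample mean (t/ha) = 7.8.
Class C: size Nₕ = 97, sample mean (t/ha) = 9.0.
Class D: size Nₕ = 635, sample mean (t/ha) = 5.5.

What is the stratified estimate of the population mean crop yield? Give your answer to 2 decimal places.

5.98

N = 465 + 75 + 97 + 635 = 1272.
Overall mean = Σ (Nₕ/N)·x̄ₕ — weight by population share, not a simple average.
Σ Nₕx̄ₕ = 465·5.7 + 75·7.8 + 97·9.0 + 635·5.5 = 2650.5 + 585 + 873 + 3492.5 = 7601.
Divide by N: 7601 / 1272 = 5.9756... → 5.98.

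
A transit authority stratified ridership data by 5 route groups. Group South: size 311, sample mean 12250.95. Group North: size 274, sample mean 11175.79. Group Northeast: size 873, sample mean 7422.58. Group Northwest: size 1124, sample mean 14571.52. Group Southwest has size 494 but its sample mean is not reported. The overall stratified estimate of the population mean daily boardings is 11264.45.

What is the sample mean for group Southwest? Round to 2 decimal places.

N = 311 + 274 + 873 + 1124 + 494 = 3076.
Overall total = μ·N = 11264.45·3076 = 34649448.2.
Subtract the known strata: 311·12250.95 + 274·11175.79 + 873·7422.58 + 1124·14571.52 = 29730512.73.
Remaining total for group Southwest: 34649448.2 − 29730512.73 = 4918935.47.
Divide by its size: 4918935.47 / 494 = 9957.3593... → 9957.36.

9957.36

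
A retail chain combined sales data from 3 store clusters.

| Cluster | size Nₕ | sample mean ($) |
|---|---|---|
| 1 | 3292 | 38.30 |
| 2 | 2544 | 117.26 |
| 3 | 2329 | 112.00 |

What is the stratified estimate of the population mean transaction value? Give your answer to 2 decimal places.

83.92

x̄_st = (Σ Nₕx̄ₕ) / (Σ Nₕ) = (3292·38.30 + 2544·117.26 + 2329·112.00) / 8165
= 685241.04 / 8165 = 83.9242... → 83.92.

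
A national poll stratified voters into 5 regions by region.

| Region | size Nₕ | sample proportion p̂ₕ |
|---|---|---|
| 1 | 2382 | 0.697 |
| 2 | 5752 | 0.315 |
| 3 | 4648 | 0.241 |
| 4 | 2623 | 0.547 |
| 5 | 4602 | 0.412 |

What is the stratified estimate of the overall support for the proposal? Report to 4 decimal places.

N = 2382 + 5752 + 4648 + 2623 + 4602 = 20007.
Overall proportion = Σ (Nₕ/N)·p̂ₕ.
Σ Nₕp̂ₕ = 1660.254 + 1811.88 + 1120.168 + 1434.781 + 1896.024 = 7923.107.
7923.107 / 20007 = 0.396017... → 0.3960.

0.3960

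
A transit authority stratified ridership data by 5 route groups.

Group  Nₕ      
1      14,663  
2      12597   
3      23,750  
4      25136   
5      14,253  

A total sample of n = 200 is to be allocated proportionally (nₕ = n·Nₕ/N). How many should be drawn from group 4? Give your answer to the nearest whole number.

56

Share of group 4 = 25136/90399 = 0.27806.
Allocate 200 × 0.27806 = 55.611... → 56.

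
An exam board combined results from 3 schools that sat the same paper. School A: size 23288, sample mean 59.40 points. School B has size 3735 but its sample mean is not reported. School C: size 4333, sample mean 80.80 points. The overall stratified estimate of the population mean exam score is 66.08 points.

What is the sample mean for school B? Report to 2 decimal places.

90.65

N = 23288 + 3735 + 4333 = 31356.
Overall total = μ·N = 66.08·31356 = 2072004.48.
Subtract the known strata: 23288·59.40 + 4333·80.80 = 1733413.6.
Remaining total for school B: 2072004.48 − 1733413.6 = 338590.88.
Divide by its size: 338590.88 / 3735 = 90.6535... → 90.65.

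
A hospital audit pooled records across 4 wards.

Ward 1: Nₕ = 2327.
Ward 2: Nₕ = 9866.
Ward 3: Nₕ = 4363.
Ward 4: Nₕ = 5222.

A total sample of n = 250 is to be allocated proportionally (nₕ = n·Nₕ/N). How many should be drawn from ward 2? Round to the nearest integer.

Share of ward 2 = 9866/21778 = 0.45303.
Allocate 250 × 0.45303 = 113.256... → 113.

113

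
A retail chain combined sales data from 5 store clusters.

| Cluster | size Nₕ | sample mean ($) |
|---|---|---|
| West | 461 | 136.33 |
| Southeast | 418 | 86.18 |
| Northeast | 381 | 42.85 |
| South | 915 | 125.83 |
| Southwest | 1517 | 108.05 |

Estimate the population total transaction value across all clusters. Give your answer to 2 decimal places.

Population total = Σ Nₕ·x̄ₕ (each stratum's size times its mean).
461·136.33 + 418·86.18 + 381·42.85 + 915·125.83 + 1517·108.05 = 62848.13 + 36023.24 + 16325.85 + 115134.45 + 163911.85 = 394243.52.

394243.52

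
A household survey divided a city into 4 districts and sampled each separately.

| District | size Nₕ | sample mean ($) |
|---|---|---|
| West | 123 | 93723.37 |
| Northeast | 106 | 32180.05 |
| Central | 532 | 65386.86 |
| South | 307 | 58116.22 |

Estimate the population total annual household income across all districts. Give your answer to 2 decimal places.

Population total = Σ Nₕ·x̄ₕ (each stratum's size times its mean).
123·93723.37 + 106·32180.05 + 532·65386.86 + 307·58116.22 = 11527974.51 + 3411085.3 + 34785809.52 + 17841679.54 = 67566548.87.

67566548.87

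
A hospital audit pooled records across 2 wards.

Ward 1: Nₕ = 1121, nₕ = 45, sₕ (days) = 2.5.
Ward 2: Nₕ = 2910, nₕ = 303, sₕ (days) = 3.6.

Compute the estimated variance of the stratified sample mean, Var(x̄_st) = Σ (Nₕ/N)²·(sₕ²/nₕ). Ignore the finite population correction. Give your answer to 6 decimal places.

0.033032

N = 4031; Wₕ = Nₕ/N.
ward 1: (1121/4031)²·2.5²/45 = 0.010741208
ward 2: (2910/4031)²·3.6²/303 = 0.022290651
Sum = 0.033031859 → 0.033032.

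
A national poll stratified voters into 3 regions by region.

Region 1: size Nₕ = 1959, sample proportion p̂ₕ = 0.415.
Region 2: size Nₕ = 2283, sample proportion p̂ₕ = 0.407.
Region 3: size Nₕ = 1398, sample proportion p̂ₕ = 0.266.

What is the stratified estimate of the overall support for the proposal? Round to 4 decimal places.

Wₕ = Nₕ/N with N = 5640: 0.3473, 0.4048, 0.2479.
p̂_st = 0.3473·0.415 + 0.4048·0.407 + 0.2479·0.266 ≈ 0.374829... → 0.3748.

0.3748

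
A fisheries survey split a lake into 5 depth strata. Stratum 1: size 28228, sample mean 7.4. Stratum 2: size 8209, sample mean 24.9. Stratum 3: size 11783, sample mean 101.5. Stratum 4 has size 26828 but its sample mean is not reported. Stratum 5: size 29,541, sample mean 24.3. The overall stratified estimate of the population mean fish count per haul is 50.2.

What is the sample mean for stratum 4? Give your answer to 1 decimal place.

109.0

N = 28228 + 8209 + 11783 + 26828 + 29541 = 104589.
Overall total = μ·N = 50.2·104589 = 5250367.8.
Subtract the known strata: 28228·7.4 + 8209·24.9 + 11783·101.5 + 29541·24.3 = 2327112.1.
Remaining total for stratum 4: 5250367.8 − 2327112.1 = 2923255.7.
Divide by its size: 2923255.7 / 26828 = 108.963... → 109.0.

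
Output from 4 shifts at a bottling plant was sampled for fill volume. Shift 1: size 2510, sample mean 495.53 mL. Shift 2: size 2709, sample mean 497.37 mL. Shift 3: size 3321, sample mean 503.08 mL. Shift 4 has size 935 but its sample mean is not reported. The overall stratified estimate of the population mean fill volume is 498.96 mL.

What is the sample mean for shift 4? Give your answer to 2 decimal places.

Σ Nₕx̄ₕ = N·μ, so 935·x̄_4 = 9475·498.96 − (2510·495.53 + 2709·497.37 + 3321·503.08).
= 4727646 − 4261884.31 = 465761.69.
x̄_4 = 465761.69 / 935 = 498.1408... → 498.14.

498.14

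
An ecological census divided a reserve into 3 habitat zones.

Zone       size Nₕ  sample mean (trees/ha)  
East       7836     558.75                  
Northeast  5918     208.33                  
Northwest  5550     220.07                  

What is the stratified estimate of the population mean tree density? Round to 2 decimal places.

N = 19304; weights Wₕ = Nₕ/N = (0.4059, 0.3066, 0.2875).
x̄_st = Σ Wₕ·x̄ₕ = 0.4059·558.75 + 0.3066·208.33 + 0.2875·220.07 ≈ 353.9500...
→ 353.95.

353.95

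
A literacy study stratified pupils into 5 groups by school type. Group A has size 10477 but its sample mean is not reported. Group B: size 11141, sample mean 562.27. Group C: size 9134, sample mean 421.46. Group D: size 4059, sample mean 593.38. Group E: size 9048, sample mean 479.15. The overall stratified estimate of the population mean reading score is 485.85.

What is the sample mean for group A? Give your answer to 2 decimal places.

424.85

Σ Nₕx̄ₕ = N·μ, so 10477·x̄_A = 43859·485.85 − (11141·562.27 + 9134·421.46 + 4059·593.38 + 9048·479.15).
= 21308895.15 − 16857744.33 = 4451150.82.
x̄_A = 4451150.82 / 10477 = 424.8497... → 424.85.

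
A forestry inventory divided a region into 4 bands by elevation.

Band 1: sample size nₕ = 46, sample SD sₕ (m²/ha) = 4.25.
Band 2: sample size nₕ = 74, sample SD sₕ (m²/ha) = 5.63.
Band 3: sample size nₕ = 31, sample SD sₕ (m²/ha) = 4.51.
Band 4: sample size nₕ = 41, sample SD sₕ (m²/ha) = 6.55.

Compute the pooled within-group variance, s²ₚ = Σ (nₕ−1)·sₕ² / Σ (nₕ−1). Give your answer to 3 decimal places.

29.005

Degrees of freedom: 45 + 73 + 30 + 40 = 188.
Σ(nₕ−1)sₕ² = 45·18.0625 + 73·31.6969 + 30·20.3401 + 40·42.9025 = 5452.9892.
s²ₚ = 5452.9892 / 188 = 29.00526... → 29.005.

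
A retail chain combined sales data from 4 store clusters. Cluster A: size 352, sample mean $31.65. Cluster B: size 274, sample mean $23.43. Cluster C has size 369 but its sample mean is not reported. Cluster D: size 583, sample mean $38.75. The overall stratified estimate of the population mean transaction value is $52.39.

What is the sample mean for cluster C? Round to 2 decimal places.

N = 352 + 274 + 369 + 583 = 1578.
Overall total = μ·N = 52.39·1578 = 82671.42.
Subtract the known strata: 352·31.65 + 274·23.43 + 583·38.75 = 40151.87.
Remaining total for cluster C: 82671.42 − 40151.87 = 42519.55.
Divide by its size: 42519.55 / 369 = 115.2291... → 115.23.

115.23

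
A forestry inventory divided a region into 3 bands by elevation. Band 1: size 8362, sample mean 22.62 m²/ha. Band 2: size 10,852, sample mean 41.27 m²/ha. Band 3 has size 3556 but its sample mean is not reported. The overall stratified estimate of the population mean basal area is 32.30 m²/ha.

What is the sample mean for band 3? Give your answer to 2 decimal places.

N = 8362 + 10852 + 3556 = 22770.
Overall total = μ·N = 32.30·22770 = 735471.
Subtract the known strata: 8362·22.62 + 10852·41.27 = 637010.48.
Remaining total for band 3: 735471 − 637010.48 = 98460.52.
Divide by its size: 98460.52 / 3556 = 27.6886... → 27.69.

27.69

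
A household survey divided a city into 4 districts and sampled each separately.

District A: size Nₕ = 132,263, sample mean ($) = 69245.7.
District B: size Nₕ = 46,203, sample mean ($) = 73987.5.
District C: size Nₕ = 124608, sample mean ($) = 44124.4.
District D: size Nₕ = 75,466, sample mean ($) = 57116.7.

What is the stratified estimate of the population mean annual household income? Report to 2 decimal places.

59136.98

N = 132263 + 46203 + 124608 + 75466 = 378540.
Weight each subgroup mean by Nₕ/N and sum.
Σ Nₕx̄ₕ = 132263·69245.7 + 46203·73987.5 + 124608·44124.4 + 75466·57116.7 = 9158644019.1 + 3418444462.5 + 5498253235.2 + 4310368882.2 = 22385710599.
Divide by N: 22385710599 / 378540 = 59136.9752... → 59136.98.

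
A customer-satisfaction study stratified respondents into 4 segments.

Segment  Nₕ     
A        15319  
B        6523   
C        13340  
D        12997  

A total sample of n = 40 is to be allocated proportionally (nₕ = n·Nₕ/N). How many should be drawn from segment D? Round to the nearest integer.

11

Share of segment D = 12997/48179 = 0.26976.
Allocate 40 × 0.26976 = 10.791... → 11.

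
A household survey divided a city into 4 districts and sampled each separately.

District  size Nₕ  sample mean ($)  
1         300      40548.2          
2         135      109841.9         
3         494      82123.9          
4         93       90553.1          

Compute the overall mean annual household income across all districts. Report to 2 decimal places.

x̄_st = (Σ Nₕx̄ₕ) / (Σ Nₕ) = (300·40548.2 + 135·109841.9 + 494·82123.9 + 93·90553.1) / 1022
= 75983761.4 / 1022 = 74348.1031... → 74348.10.

74348.10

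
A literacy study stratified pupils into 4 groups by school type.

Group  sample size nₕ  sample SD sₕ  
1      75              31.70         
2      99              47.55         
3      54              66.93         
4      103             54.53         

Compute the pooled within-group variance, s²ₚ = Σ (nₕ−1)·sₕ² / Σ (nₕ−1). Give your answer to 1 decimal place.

1: (75−1)·31.70² = 74·1004.89 = 74361.86
2: (99−1)·47.55² = 98·2261.0025 = 221578.245
3: (54−1)·66.93² = 53·4479.6249 = 237420.1197
4: (103−1)·54.53² = 102·2973.5209 = 303299.1318
Numerator = 836659.3565; denominator = Σ(nₕ−1) = 327.
s²ₚ = 836659.3565/327 = 2558.591... → 2558.6.

2558.6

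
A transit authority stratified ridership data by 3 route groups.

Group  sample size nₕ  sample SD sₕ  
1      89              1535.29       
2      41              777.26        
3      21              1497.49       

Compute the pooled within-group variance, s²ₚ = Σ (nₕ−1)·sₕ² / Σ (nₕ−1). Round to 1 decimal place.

1867844.6

Degrees of freedom: 88 + 40 + 20 = 148.
Σ(nₕ−1)sₕ² = 88·2357115.3841 + 40·604133.1076 + 20·2242476.3001 = 276441004.1068.
s²ₚ = 276441004.1068 / 148 = 1867844.622... → 1867844.6.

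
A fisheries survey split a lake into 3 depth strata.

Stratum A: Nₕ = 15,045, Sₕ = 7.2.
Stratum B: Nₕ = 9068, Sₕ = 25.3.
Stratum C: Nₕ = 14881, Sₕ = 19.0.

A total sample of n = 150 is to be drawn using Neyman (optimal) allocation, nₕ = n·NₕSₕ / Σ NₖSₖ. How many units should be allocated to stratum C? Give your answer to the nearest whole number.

68

A: NₕSₕ = 15045·7.2 = 108324
B: NₕSₕ = 9068·25.3 = 229420.4
C: NₕSₕ = 14881·19.0 = 282739
Σ NₕSₕ = 620483.4.
n_C = 150·282739/620483.4 = 68.351... → 68.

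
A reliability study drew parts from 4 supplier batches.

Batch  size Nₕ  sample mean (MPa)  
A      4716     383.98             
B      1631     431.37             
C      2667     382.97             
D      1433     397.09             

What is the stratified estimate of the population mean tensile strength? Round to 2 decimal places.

392.92

N = 10447; weights Wₕ = Nₕ/N = (0.4514, 0.1561, 0.2553, 0.1372).
x̄_st = Σ Wₕ·x̄ₕ = 0.4514·383.98 + 0.1561·431.37 + 0.2553·382.97 + 0.1372·397.09 ≈ 392.9190...
→ 392.92.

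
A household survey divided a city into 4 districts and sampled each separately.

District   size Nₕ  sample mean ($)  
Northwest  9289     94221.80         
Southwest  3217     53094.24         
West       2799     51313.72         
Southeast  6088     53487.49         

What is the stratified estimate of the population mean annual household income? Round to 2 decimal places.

70831.09

N = 21393; weights Wₕ = Nₕ/N = (0.4342, 0.1504, 0.1308, 0.2846).
x̄_st = Σ Wₕ·x̄ₕ = 0.4342·94221.80 + 0.1504·53094.24 + 0.1308·51313.72 + 0.2846·53487.49 ≈ 70831.0855...
→ 70831.09.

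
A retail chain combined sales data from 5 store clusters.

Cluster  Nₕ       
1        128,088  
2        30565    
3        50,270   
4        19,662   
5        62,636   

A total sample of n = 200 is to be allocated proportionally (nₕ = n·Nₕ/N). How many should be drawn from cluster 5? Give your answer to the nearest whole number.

N = 128088 + 30565 + 50270 + 19662 + 62636 = 291221.
n_5 = 200·62636/291221 = 43.016... → 43.

43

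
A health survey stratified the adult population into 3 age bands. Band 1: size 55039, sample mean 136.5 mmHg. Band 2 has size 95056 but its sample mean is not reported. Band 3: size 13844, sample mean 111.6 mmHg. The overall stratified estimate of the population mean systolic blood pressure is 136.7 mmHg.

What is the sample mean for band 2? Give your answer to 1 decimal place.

N = 55039 + 95056 + 13844 = 163939.
Overall total = μ·N = 136.7·163939 = 22410461.3.
Subtract the known strata: 55039·136.5 + 13844·111.6 = 9057813.9.
Remaining total for band 2: 22410461.3 − 9057813.9 = 13352647.4.
Divide by its size: 13352647.4 / 95056 = 140.471... → 140.5.

140.5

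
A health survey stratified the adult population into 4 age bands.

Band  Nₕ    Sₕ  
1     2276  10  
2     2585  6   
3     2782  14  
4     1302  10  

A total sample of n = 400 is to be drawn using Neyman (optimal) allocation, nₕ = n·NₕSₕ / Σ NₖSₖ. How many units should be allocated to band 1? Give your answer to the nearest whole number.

1: NₕSₕ = 2276·10 = 22760
2: NₕSₕ = 2585·6 = 15510
3: NₕSₕ = 2782·14 = 38948
4: NₕSₕ = 1302·10 = 13020
Σ NₕSₕ = 90238.
n_1 = 400·22760/90238 = 100.889... → 101.

101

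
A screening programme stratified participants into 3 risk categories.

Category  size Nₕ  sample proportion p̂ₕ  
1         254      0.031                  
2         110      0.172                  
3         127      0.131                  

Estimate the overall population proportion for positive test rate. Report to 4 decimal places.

Wₕ = Nₕ/N with N = 491: 0.5173, 0.2240, 0.2587.
p̂_st = 0.5173·0.031 + 0.2240·0.172 + 0.2587·0.131 ≈ 0.088454... → 0.0885.

0.0885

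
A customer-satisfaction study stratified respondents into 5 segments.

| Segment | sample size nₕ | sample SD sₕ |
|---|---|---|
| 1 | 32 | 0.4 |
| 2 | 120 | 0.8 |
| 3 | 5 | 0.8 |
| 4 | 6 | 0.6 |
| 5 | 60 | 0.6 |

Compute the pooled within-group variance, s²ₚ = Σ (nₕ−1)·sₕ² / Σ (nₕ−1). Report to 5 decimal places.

0.48954

1: (32−1)·0.4² = 31·0.16 = 4.96
2: (120−1)·0.8² = 119·0.64 = 76.16
3: (5−1)·0.8² = 4·0.64 = 2.56
4: (6−1)·0.6² = 5·0.36 = 1.8
5: (60−1)·0.6² = 59·0.36 = 21.24
Numerator = 106.72; denominator = Σ(nₕ−1) = 218.
s²ₚ = 106.72/218 = 0.4895413... → 0.48954.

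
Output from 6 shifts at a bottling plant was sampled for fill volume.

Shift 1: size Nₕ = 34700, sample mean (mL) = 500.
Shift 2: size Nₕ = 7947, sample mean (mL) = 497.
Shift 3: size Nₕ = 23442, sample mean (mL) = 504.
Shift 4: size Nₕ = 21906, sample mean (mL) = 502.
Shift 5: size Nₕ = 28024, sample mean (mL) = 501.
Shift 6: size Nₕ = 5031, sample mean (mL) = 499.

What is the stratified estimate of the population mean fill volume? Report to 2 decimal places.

N = 34700 + 7947 + 23442 + 21906 + 28024 + 5031 = 121050.
Weight each subgroup mean by Nₕ/N and sum.
Σ Nₕx̄ₕ = 34700·500 + 7947·497 + 23442·504 + 21906·502 + 28024·501 + 5031·499 = 17350000 + 3949659 + 11814768 + 10996812 + 14040024 + 2510469 = 60661732.
Divide by N: 60661732 / 121050 = 501.1295... → 501.13.

501.13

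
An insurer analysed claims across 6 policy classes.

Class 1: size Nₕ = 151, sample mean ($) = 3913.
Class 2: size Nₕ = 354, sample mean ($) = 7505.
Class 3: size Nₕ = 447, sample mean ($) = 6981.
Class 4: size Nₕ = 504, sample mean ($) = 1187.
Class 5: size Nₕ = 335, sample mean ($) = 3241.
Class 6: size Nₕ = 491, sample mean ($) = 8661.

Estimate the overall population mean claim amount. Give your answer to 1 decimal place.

5392.1

N = 2282; weights Wₕ = Nₕ/N = (0.0662, 0.1551, 0.1959, 0.2209, 0.1468, 0.2152).
x̄_st = Σ Wₕ·x̄ₕ = 0.0662·3913 + 0.1551·7505 + 0.1959·6981 + 0.2209·1187 + 0.1468·3241 + 0.2152·8661 ≈ 5392.057...
→ 5392.1.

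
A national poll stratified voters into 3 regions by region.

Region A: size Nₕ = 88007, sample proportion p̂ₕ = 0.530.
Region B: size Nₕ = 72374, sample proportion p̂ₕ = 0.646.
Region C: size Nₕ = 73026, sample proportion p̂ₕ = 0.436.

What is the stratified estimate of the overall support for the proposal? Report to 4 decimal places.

0.5366

Wₕ = Nₕ/N with N = 233407: 0.3771, 0.3101, 0.3129.
p̂_st = 0.3771·0.530 + 0.3101·0.646 + 0.3129·0.436 ≈ 0.536559... → 0.5366.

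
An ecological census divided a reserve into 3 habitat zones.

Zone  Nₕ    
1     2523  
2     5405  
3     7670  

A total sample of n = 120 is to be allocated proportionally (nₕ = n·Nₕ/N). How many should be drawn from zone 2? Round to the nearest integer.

Share of zone 2 = 5405/15598 = 0.34652.
Allocate 120 × 0.34652 = 41.582... → 42.

42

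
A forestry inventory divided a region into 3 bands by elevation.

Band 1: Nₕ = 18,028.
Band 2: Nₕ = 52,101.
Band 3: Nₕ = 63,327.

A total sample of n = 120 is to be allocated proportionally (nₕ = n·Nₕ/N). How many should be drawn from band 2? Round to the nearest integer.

Share of band 2 = 52101/133456 = 0.39040.
Allocate 120 × 0.39040 = 46.848... → 47.

47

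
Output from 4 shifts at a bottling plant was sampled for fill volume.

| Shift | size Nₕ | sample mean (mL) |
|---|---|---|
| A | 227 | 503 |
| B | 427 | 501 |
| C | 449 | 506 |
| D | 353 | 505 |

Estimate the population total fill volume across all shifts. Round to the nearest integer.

733567

Estimate total by summing Nₕ·x̄ₕ over strata.
227·503 + 427·501 + 449·506 + 353·505 = 114181 + 213927 + 227194 + 178265 = 733567.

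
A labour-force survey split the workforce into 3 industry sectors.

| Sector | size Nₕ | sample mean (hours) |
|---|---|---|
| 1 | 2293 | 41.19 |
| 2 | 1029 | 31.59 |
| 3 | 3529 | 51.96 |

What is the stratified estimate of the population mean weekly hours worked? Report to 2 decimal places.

N = 6851; weights Wₕ = Nₕ/N = (0.3347, 0.1502, 0.5151).
x̄_st = Σ Wₕ·x̄ₕ = 0.3347·41.19 + 0.1502·31.59 + 0.5151·51.96 ≈ 45.2958...
→ 45.30.

45.30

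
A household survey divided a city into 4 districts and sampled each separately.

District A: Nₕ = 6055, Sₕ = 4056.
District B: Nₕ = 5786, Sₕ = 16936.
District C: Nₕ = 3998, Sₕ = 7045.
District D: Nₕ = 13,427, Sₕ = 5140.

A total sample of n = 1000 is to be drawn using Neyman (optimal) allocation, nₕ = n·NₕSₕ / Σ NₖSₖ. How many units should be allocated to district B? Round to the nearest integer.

Σ NₕSₕ = 6055·4056 + 5786·16936 + 3998·7045 + 13427·5140 = 219731466.
Share for B: 97991696/219731466 = 0.44596.
n_B = 1000 × 0.44596 = 445.961... → 446.

446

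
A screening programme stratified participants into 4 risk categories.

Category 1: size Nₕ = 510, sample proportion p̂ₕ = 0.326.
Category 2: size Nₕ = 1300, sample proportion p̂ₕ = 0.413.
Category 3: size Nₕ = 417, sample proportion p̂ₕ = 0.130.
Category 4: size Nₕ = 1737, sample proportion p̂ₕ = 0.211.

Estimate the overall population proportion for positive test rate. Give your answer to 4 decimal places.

0.2835

Wₕ = Nₕ/N with N = 3964: 0.1287, 0.3280, 0.1052, 0.4382.
p̂_st = 0.1287·0.326 + 0.3280·0.413 + 0.1052·0.130 + 0.4382·0.211 ≈ 0.283521... → 0.2835.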